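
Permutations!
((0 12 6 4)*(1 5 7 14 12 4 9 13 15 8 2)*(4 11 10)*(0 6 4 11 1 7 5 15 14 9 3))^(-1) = ((0 1 15 8 2 7 9 13 14 12 4 6 3)(10 11))^(-1) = (0 3 6 4 12 14 13 9 7 2 8 15 1)(10 11)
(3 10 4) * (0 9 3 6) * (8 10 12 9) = (0 8 10 4 6)(3 12 9) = [8, 1, 2, 12, 6, 5, 0, 7, 10, 3, 4, 11, 9]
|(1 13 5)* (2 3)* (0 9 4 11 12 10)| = |(0 9 4 11 12 10)(1 13 5)(2 3)| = 6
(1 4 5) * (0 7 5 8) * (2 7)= [2, 4, 7, 3, 8, 1, 6, 5, 0]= (0 2 7 5 1 4 8)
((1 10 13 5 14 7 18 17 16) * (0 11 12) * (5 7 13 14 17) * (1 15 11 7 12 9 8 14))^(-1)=(0 12 13 14 8 9 11 15 16 17 5 18 7)(1 10)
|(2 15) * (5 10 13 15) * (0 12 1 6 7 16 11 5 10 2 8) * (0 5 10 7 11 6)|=|(0 12 1)(2 7 16 6 11 10 13 15 8 5)|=30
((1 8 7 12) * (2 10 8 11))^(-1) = ((1 11 2 10 8 7 12))^(-1) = (1 12 7 8 10 2 11)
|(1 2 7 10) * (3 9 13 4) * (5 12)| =|(1 2 7 10)(3 9 13 4)(5 12)| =4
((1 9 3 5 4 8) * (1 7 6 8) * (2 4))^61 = (1 9 3 5 2 4)(6 8 7) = ((1 9 3 5 2 4)(6 8 7))^61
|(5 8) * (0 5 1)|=|(0 5 8 1)|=4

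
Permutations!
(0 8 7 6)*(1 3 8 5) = [5, 3, 2, 8, 4, 1, 0, 6, 7] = (0 5 1 3 8 7 6)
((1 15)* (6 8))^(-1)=(1 15)(6 8)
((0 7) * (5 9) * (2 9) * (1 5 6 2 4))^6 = (9)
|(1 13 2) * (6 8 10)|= 3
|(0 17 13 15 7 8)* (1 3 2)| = 6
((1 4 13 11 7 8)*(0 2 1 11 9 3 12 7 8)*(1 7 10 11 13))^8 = ((0 2 7)(1 4)(3 12 10 11 8 13 9))^8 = (0 7 2)(3 12 10 11 8 13 9)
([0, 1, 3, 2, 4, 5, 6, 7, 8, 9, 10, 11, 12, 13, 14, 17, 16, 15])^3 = [0, 1, 3, 2, 4, 5, 6, 7, 8, 9, 10, 11, 12, 13, 14, 17, 16, 15]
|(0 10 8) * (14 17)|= 6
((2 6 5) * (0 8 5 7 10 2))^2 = ((0 8 5)(2 6 7 10))^2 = (0 5 8)(2 7)(6 10)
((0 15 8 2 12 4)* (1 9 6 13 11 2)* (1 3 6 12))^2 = ((0 15 8 3 6 13 11 2 1 9 12 4))^2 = (0 8 6 11 1 12)(2 9 4 15 3 13)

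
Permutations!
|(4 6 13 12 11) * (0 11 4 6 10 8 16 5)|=10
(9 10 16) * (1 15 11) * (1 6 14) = [0, 15, 2, 3, 4, 5, 14, 7, 8, 10, 16, 6, 12, 13, 1, 11, 9] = (1 15 11 6 14)(9 10 16)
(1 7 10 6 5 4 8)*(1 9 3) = (1 7 10 6 5 4 8 9 3) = [0, 7, 2, 1, 8, 4, 5, 10, 9, 3, 6]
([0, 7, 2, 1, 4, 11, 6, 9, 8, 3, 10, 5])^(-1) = (1 3 9 7)(5 11)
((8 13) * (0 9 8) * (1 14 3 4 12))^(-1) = (0 13 8 9)(1 12 4 3 14) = ((0 9 8 13)(1 14 3 4 12))^(-1)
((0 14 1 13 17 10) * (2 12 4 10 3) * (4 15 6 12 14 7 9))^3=((0 7 9 4 10)(1 13 17 3 2 14)(6 12 15))^3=(0 4 7 10 9)(1 3)(2 13)(14 17)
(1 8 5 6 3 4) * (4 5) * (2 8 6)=(1 6 3 5 2 8 4)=[0, 6, 8, 5, 1, 2, 3, 7, 4]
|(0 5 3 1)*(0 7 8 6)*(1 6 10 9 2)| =12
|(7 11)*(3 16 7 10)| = 5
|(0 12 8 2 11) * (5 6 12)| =7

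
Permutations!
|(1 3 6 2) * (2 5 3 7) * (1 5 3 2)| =|(1 7)(2 5)(3 6)| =2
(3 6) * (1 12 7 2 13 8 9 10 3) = (1 12 7 2 13 8 9 10 3 6) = [0, 12, 13, 6, 4, 5, 1, 2, 9, 10, 3, 11, 7, 8]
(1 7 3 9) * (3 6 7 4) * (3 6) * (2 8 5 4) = (1 2 8 5 4 6 7 3 9) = [0, 2, 8, 9, 6, 4, 7, 3, 5, 1]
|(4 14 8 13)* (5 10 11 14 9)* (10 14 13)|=8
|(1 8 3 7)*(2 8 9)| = 6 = |(1 9 2 8 3 7)|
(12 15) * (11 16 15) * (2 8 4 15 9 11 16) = (2 8 4 15 12 16 9 11) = [0, 1, 8, 3, 15, 5, 6, 7, 4, 11, 10, 2, 16, 13, 14, 12, 9]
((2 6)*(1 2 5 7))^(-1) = ((1 2 6 5 7))^(-1) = (1 7 5 6 2)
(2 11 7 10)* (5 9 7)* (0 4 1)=(0 4 1)(2 11 5 9 7 10)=[4, 0, 11, 3, 1, 9, 6, 10, 8, 7, 2, 5]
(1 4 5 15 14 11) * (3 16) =(1 4 5 15 14 11)(3 16) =[0, 4, 2, 16, 5, 15, 6, 7, 8, 9, 10, 1, 12, 13, 11, 14, 3]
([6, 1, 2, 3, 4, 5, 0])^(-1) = [6, 1, 2, 3, 4, 5, 0]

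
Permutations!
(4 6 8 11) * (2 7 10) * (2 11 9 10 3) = (2 7 3)(4 6 8 9 10 11) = [0, 1, 7, 2, 6, 5, 8, 3, 9, 10, 11, 4]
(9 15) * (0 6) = (0 6)(9 15) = [6, 1, 2, 3, 4, 5, 0, 7, 8, 15, 10, 11, 12, 13, 14, 9]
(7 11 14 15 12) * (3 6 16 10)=(3 6 16 10)(7 11 14 15 12)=[0, 1, 2, 6, 4, 5, 16, 11, 8, 9, 3, 14, 7, 13, 15, 12, 10]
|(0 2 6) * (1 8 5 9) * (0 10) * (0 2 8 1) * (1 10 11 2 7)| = 12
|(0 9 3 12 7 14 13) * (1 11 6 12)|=10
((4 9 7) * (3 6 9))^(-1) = (3 4 7 9 6)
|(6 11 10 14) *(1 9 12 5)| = |(1 9 12 5)(6 11 10 14)| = 4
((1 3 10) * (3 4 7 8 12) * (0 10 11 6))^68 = (0 11 12 7 1)(3 8 4 10 6)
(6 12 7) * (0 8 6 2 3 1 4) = (0 8 6 12 7 2 3 1 4) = [8, 4, 3, 1, 0, 5, 12, 2, 6, 9, 10, 11, 7]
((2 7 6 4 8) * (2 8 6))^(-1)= (8)(2 7)(4 6)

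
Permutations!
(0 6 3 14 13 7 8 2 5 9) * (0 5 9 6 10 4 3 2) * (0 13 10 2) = [2, 1, 9, 14, 3, 6, 0, 8, 13, 5, 4, 11, 12, 7, 10] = (0 2 9 5 6)(3 14 10 4)(7 8 13)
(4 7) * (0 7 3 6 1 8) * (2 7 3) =(0 3 6 1 8)(2 7 4) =[3, 8, 7, 6, 2, 5, 1, 4, 0]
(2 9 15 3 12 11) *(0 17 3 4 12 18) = (0 17 3 18)(2 9 15 4 12 11) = [17, 1, 9, 18, 12, 5, 6, 7, 8, 15, 10, 2, 11, 13, 14, 4, 16, 3, 0]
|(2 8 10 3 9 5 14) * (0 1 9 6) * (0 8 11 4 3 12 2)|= |(0 1 9 5 14)(2 11 4 3 6 8 10 12)|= 40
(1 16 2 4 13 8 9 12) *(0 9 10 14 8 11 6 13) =(0 9 12 1 16 2 4)(6 13 11)(8 10 14) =[9, 16, 4, 3, 0, 5, 13, 7, 10, 12, 14, 6, 1, 11, 8, 15, 2]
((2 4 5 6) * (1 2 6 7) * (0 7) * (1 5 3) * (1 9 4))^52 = (0 7 5)(3 9 4)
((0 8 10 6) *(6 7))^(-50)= ((0 8 10 7 6))^(-50)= (10)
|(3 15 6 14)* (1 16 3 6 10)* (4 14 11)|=20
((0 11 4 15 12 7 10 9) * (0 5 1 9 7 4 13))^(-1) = ((0 11 13)(1 9 5)(4 15 12)(7 10))^(-1) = (0 13 11)(1 5 9)(4 12 15)(7 10)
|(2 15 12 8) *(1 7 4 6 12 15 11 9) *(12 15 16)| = |(1 7 4 6 15 16 12 8 2 11 9)| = 11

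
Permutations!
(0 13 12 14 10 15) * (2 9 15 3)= (0 13 12 14 10 3 2 9 15)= [13, 1, 9, 2, 4, 5, 6, 7, 8, 15, 3, 11, 14, 12, 10, 0]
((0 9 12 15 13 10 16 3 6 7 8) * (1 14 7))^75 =((0 9 12 15 13 10 16 3 6 1 14 7 8))^75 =(0 14 3 13 9 7 6 10 12 8 1 16 15)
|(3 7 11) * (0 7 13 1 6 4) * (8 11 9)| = |(0 7 9 8 11 3 13 1 6 4)| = 10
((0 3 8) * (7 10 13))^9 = (13)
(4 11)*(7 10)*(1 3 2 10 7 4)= (1 3 2 10 4 11)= [0, 3, 10, 2, 11, 5, 6, 7, 8, 9, 4, 1]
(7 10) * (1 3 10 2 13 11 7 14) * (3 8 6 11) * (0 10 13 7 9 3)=(0 10 14 1 8 6 11 9 3 13)(2 7)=[10, 8, 7, 13, 4, 5, 11, 2, 6, 3, 14, 9, 12, 0, 1]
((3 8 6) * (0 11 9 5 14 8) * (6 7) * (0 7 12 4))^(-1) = (0 4 12 8 14 5 9 11)(3 6 7)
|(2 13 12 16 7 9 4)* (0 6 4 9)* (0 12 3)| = |(0 6 4 2 13 3)(7 12 16)| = 6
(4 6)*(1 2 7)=(1 2 7)(4 6)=[0, 2, 7, 3, 6, 5, 4, 1]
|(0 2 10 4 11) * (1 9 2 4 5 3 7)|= |(0 4 11)(1 9 2 10 5 3 7)|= 21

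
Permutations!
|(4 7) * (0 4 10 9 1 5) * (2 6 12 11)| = 28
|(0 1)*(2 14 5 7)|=|(0 1)(2 14 5 7)|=4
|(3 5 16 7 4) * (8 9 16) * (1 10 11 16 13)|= |(1 10 11 16 7 4 3 5 8 9 13)|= 11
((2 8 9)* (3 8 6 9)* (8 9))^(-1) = ((2 6 8 3 9))^(-1) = (2 9 3 8 6)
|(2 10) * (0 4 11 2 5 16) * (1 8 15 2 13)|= |(0 4 11 13 1 8 15 2 10 5 16)|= 11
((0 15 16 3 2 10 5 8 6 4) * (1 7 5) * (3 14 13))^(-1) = ((0 15 16 14 13 3 2 10 1 7 5 8 6 4))^(-1) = (0 4 6 8 5 7 1 10 2 3 13 14 16 15)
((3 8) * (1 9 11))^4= ((1 9 11)(3 8))^4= (1 9 11)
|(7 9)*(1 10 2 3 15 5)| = 6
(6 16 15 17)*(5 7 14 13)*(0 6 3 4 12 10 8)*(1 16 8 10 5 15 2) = (0 6 8)(1 16 2)(3 4 12 5 7 14 13 15 17) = [6, 16, 1, 4, 12, 7, 8, 14, 0, 9, 10, 11, 5, 15, 13, 17, 2, 3]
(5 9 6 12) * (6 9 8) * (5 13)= [0, 1, 2, 3, 4, 8, 12, 7, 6, 9, 10, 11, 13, 5]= (5 8 6 12 13)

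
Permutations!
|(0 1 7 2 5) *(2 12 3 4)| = 8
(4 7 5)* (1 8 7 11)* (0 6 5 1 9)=(0 6 5 4 11 9)(1 8 7)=[6, 8, 2, 3, 11, 4, 5, 1, 7, 0, 10, 9]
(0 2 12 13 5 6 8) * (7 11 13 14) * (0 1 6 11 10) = (0 2 12 14 7 10)(1 6 8)(5 11 13) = [2, 6, 12, 3, 4, 11, 8, 10, 1, 9, 0, 13, 14, 5, 7]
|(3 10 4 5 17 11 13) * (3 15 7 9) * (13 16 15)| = 10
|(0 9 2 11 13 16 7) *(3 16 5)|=|(0 9 2 11 13 5 3 16 7)|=9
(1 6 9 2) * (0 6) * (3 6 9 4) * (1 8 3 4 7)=(0 9 2 8 3 6 7 1)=[9, 0, 8, 6, 4, 5, 7, 1, 3, 2]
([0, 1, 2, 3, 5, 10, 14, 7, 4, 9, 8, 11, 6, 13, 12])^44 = [0, 1, 2, 3, 4, 5, 12, 7, 8, 9, 10, 11, 14, 13, 6]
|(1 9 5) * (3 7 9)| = |(1 3 7 9 5)| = 5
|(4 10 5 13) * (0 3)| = |(0 3)(4 10 5 13)| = 4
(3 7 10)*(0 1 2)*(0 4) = (0 1 2 4)(3 7 10) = [1, 2, 4, 7, 0, 5, 6, 10, 8, 9, 3]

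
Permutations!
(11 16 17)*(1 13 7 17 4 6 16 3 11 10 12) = (1 13 7 17 10 12)(3 11)(4 6 16) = [0, 13, 2, 11, 6, 5, 16, 17, 8, 9, 12, 3, 1, 7, 14, 15, 4, 10]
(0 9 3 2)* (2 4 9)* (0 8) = [2, 1, 8, 4, 9, 5, 6, 7, 0, 3] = (0 2 8)(3 4 9)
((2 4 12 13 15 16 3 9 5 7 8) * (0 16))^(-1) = (0 15 13 12 4 2 8 7 5 9 3 16)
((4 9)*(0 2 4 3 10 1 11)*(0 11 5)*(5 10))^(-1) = (11)(0 5 3 9 4 2)(1 10)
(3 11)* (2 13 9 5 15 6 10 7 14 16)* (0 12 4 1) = (0 12 4 1)(2 13 9 5 15 6 10 7 14 16)(3 11) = [12, 0, 13, 11, 1, 15, 10, 14, 8, 5, 7, 3, 4, 9, 16, 6, 2]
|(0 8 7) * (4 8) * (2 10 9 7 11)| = 8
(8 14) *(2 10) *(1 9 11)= (1 9 11)(2 10)(8 14)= [0, 9, 10, 3, 4, 5, 6, 7, 14, 11, 2, 1, 12, 13, 8]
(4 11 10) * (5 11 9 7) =(4 9 7 5 11 10) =[0, 1, 2, 3, 9, 11, 6, 5, 8, 7, 4, 10]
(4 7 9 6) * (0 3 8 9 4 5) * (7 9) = [3, 1, 2, 8, 9, 0, 5, 4, 7, 6] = (0 3 8 7 4 9 6 5)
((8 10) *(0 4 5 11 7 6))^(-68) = ((0 4 5 11 7 6)(8 10))^(-68) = (0 7 5)(4 6 11)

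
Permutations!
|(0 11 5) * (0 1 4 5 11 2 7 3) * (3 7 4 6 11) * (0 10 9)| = 10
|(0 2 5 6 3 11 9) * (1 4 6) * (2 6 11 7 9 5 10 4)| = |(0 6 3 7 9)(1 2 10 4 11 5)| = 30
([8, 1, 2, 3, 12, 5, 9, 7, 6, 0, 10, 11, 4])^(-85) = [9, 1, 2, 3, 12, 5, 8, 7, 0, 6, 10, 11, 4]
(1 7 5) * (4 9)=[0, 7, 2, 3, 9, 1, 6, 5, 8, 4]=(1 7 5)(4 9)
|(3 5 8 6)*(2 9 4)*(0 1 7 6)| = 21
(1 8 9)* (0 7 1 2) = (0 7 1 8 9 2) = [7, 8, 0, 3, 4, 5, 6, 1, 9, 2]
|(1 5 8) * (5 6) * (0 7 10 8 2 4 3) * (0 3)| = |(0 7 10 8 1 6 5 2 4)| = 9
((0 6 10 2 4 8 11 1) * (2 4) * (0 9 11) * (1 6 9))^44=(0 11 10 8 9 6 4)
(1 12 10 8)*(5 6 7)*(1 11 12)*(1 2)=[0, 2, 1, 3, 4, 6, 7, 5, 11, 9, 8, 12, 10]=(1 2)(5 6 7)(8 11 12 10)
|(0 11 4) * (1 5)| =|(0 11 4)(1 5)| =6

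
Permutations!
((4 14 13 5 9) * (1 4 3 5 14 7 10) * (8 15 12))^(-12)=((1 4 7 10)(3 5 9)(8 15 12)(13 14))^(-12)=(15)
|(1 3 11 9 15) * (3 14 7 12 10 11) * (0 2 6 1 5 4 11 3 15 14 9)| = |(0 2 6 1 9 14 7 12 10 3 15 5 4 11)| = 14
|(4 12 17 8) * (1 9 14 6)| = |(1 9 14 6)(4 12 17 8)| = 4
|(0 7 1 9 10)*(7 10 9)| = 2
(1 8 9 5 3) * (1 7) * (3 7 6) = [0, 8, 2, 6, 4, 7, 3, 1, 9, 5] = (1 8 9 5 7)(3 6)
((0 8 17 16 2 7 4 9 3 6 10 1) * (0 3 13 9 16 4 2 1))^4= ((0 8 17 4 16 1 3 6 10)(2 7)(9 13))^4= (0 16 10 4 6 17 3 8 1)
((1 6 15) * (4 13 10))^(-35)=(1 6 15)(4 13 10)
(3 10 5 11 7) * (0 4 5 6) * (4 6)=[6, 1, 2, 10, 5, 11, 0, 3, 8, 9, 4, 7]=(0 6)(3 10 4 5 11 7)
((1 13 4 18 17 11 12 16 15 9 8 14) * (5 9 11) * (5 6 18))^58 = ((1 13 4 5 9 8 14)(6 18 17)(11 12 16 15))^58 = (1 4 9 14 13 5 8)(6 18 17)(11 16)(12 15)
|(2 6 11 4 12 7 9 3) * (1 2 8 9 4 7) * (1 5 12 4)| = 30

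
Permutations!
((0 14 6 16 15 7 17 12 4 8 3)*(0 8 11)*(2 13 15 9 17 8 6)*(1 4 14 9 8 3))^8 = (0 7)(1 2)(3 9)(4 13)(6 17)(8 14)(11 15)(12 16)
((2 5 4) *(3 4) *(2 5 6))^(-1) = (2 6)(3 5 4)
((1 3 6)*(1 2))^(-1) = (1 2 6 3)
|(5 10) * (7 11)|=|(5 10)(7 11)|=2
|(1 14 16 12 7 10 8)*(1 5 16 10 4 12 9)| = |(1 14 10 8 5 16 9)(4 12 7)| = 21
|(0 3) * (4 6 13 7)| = |(0 3)(4 6 13 7)| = 4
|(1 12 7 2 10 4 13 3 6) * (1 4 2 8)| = 4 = |(1 12 7 8)(2 10)(3 6 4 13)|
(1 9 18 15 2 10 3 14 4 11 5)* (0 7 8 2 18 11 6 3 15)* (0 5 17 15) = [7, 9, 10, 14, 6, 1, 3, 8, 2, 11, 0, 17, 12, 13, 4, 18, 16, 15, 5] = (0 7 8 2 10)(1 9 11 17 15 18 5)(3 14 4 6)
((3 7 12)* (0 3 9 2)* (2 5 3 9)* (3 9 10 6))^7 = (12)(5 9)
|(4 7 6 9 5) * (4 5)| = 4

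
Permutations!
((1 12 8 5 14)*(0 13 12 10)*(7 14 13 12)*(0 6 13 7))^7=((0 12 8 5 7 14 1 10 6 13))^7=(0 10 7 12 6 14 8 13 1 5)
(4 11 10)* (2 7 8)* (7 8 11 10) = (2 8)(4 10)(7 11) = [0, 1, 8, 3, 10, 5, 6, 11, 2, 9, 4, 7]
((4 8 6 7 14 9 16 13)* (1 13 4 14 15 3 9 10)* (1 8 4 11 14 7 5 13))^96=(16)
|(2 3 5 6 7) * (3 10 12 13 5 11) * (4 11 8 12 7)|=|(2 10 7)(3 8 12 13 5 6 4 11)|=24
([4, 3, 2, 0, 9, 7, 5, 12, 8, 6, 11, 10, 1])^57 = (0 6 12)(1 4 5)(3 9 7)(10 11)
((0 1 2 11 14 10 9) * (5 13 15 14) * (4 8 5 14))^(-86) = ((0 1 2 11 14 10 9)(4 8 5 13 15))^(-86) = (0 10 11 1 9 14 2)(4 15 13 5 8)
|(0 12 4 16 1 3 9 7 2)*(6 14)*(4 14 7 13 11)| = |(0 12 14 6 7 2)(1 3 9 13 11 4 16)| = 42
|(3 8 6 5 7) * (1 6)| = |(1 6 5 7 3 8)| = 6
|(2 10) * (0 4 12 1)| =|(0 4 12 1)(2 10)| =4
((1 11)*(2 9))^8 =(11)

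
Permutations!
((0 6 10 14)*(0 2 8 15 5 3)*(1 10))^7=(0 15 14 6 5 2 1 3 8 10)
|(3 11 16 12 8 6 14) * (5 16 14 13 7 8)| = 12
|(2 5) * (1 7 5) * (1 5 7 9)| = |(1 9)(2 5)| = 2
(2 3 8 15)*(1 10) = (1 10)(2 3 8 15) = [0, 10, 3, 8, 4, 5, 6, 7, 15, 9, 1, 11, 12, 13, 14, 2]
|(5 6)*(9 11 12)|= |(5 6)(9 11 12)|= 6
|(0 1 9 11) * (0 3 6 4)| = 7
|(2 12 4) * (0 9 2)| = 5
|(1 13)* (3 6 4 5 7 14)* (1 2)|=|(1 13 2)(3 6 4 5 7 14)|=6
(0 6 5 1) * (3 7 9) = [6, 0, 2, 7, 4, 1, 5, 9, 8, 3] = (0 6 5 1)(3 7 9)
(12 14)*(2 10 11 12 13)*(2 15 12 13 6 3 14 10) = (3 14 6)(10 11 13 15 12) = [0, 1, 2, 14, 4, 5, 3, 7, 8, 9, 11, 13, 10, 15, 6, 12]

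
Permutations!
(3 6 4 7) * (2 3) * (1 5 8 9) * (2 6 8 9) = (1 5 9)(2 3 8)(4 7 6) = [0, 5, 3, 8, 7, 9, 4, 6, 2, 1]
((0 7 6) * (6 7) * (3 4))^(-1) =(7)(0 6)(3 4)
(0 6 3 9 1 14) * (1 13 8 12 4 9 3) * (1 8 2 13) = (0 6 8 12 4 9 1 14)(2 13) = [6, 14, 13, 3, 9, 5, 8, 7, 12, 1, 10, 11, 4, 2, 0]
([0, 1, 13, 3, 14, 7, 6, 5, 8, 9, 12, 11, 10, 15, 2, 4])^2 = (2 15 14 13 4)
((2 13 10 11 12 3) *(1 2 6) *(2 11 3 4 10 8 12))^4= ((1 11 2 13 8 12 4 10 3 6))^4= (1 8 3 2 4)(6 13 10 11 12)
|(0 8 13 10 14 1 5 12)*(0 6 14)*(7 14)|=|(0 8 13 10)(1 5 12 6 7 14)|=12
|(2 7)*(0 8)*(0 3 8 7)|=|(0 7 2)(3 8)|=6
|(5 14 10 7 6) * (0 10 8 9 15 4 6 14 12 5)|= 18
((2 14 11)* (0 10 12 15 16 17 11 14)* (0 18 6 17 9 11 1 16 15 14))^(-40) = (18)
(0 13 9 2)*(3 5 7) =(0 13 9 2)(3 5 7) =[13, 1, 0, 5, 4, 7, 6, 3, 8, 2, 10, 11, 12, 9]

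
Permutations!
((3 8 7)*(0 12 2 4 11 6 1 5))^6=(0 1 11 2)(4 12 5 6)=((0 12 2 4 11 6 1 5)(3 8 7))^6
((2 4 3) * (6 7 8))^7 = (2 4 3)(6 7 8)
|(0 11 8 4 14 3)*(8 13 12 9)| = 9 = |(0 11 13 12 9 8 4 14 3)|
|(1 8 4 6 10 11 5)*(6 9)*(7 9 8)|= 14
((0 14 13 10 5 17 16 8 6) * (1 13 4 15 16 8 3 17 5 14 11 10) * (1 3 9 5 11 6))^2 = ((0 6)(1 13 3 17 8)(4 15 16 9 5 11 10 14))^2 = (1 3 8 13 17)(4 16 5 10)(9 11 14 15)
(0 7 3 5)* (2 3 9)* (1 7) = [1, 7, 3, 5, 4, 0, 6, 9, 8, 2] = (0 1 7 9 2 3 5)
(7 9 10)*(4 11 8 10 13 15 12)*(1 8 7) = (1 8 10)(4 11 7 9 13 15 12) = [0, 8, 2, 3, 11, 5, 6, 9, 10, 13, 1, 7, 4, 15, 14, 12]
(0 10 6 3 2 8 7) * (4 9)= (0 10 6 3 2 8 7)(4 9)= [10, 1, 8, 2, 9, 5, 3, 0, 7, 4, 6]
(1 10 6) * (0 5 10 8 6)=[5, 8, 2, 3, 4, 10, 1, 7, 6, 9, 0]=(0 5 10)(1 8 6)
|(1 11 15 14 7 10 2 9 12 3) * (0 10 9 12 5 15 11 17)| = 35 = |(0 10 2 12 3 1 17)(5 15 14 7 9)|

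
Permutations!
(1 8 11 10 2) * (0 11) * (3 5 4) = [11, 8, 1, 5, 3, 4, 6, 7, 0, 9, 2, 10] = (0 11 10 2 1 8)(3 5 4)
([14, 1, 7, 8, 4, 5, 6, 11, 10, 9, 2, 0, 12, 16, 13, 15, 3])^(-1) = (0 11 7 2 10 8 3 16 13 14)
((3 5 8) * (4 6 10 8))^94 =((3 5 4 6 10 8))^94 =(3 10 4)(5 8 6)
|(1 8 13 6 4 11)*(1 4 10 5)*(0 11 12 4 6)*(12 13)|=10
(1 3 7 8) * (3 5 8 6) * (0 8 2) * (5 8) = (0 5 2)(1 8)(3 7 6) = [5, 8, 0, 7, 4, 2, 3, 6, 1]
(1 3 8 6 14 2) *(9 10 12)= (1 3 8 6 14 2)(9 10 12)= [0, 3, 1, 8, 4, 5, 14, 7, 6, 10, 12, 11, 9, 13, 2]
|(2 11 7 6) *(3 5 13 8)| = 4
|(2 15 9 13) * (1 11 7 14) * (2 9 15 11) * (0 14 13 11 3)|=20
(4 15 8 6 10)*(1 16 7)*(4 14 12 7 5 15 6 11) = (1 16 5 15 8 11 4 6 10 14 12 7) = [0, 16, 2, 3, 6, 15, 10, 1, 11, 9, 14, 4, 7, 13, 12, 8, 5]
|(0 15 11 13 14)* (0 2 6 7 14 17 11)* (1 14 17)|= 8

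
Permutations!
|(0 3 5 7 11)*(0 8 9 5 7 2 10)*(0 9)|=20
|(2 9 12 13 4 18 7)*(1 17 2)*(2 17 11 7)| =6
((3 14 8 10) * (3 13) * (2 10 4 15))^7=(2 15 4 8 14 3 13 10)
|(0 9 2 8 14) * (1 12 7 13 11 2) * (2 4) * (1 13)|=24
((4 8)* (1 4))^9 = ((1 4 8))^9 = (8)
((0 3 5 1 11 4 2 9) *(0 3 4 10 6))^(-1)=(0 6 10 11 1 5 3 9 2 4)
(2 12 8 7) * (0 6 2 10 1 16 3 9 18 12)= [6, 16, 0, 9, 4, 5, 2, 10, 7, 18, 1, 11, 8, 13, 14, 15, 3, 17, 12]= (0 6 2)(1 16 3 9 18 12 8 7 10)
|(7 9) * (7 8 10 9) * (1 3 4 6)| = 12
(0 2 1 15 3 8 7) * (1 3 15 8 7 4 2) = (15)(0 1 8 4 2 3 7) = [1, 8, 3, 7, 2, 5, 6, 0, 4, 9, 10, 11, 12, 13, 14, 15]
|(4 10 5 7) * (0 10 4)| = |(0 10 5 7)| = 4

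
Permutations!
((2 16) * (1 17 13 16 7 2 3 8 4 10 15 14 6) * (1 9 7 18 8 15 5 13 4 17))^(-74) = (2 18 8 17 4 10 5 13 16 3 15 14 6 9 7)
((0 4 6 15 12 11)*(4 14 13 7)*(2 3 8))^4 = (0 4 11 7 12 13 15 14 6)(2 3 8)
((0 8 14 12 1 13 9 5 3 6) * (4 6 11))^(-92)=((0 8 14 12 1 13 9 5 3 11 4 6))^(-92)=(0 1 3)(4 14 9)(5 6 12)(8 13 11)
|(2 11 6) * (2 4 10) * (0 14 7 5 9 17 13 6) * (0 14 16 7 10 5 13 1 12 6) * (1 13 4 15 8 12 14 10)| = 24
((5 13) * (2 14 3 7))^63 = (2 7 3 14)(5 13)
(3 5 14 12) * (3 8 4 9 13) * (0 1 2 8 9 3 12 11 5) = (0 1 2 8 4 3)(5 14 11)(9 13 12) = [1, 2, 8, 0, 3, 14, 6, 7, 4, 13, 10, 5, 9, 12, 11]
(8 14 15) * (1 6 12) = (1 6 12)(8 14 15) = [0, 6, 2, 3, 4, 5, 12, 7, 14, 9, 10, 11, 1, 13, 15, 8]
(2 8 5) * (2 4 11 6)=(2 8 5 4 11 6)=[0, 1, 8, 3, 11, 4, 2, 7, 5, 9, 10, 6]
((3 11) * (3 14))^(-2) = ((3 11 14))^(-2) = (3 11 14)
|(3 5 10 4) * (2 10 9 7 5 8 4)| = |(2 10)(3 8 4)(5 9 7)| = 6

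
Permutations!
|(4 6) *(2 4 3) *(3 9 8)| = 6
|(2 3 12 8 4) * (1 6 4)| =7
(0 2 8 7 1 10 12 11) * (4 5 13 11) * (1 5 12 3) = (0 2 8 7 5 13 11)(1 10 3)(4 12) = [2, 10, 8, 1, 12, 13, 6, 5, 7, 9, 3, 0, 4, 11]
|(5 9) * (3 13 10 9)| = |(3 13 10 9 5)| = 5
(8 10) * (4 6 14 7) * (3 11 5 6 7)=(3 11 5 6 14)(4 7)(8 10)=[0, 1, 2, 11, 7, 6, 14, 4, 10, 9, 8, 5, 12, 13, 3]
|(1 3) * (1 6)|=3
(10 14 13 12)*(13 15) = [0, 1, 2, 3, 4, 5, 6, 7, 8, 9, 14, 11, 10, 12, 15, 13] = (10 14 15 13 12)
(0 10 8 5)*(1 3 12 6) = (0 10 8 5)(1 3 12 6) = [10, 3, 2, 12, 4, 0, 1, 7, 5, 9, 8, 11, 6]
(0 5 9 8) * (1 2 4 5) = (0 1 2 4 5 9 8) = [1, 2, 4, 3, 5, 9, 6, 7, 0, 8]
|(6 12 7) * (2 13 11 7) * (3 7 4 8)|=9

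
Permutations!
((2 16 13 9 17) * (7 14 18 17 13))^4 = ((2 16 7 14 18 17)(9 13))^4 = (2 18 7)(14 16 17)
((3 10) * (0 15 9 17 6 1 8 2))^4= (0 6)(1 15)(2 17)(8 9)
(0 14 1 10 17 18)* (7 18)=(0 14 1 10 17 7 18)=[14, 10, 2, 3, 4, 5, 6, 18, 8, 9, 17, 11, 12, 13, 1, 15, 16, 7, 0]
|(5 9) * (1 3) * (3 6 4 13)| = |(1 6 4 13 3)(5 9)| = 10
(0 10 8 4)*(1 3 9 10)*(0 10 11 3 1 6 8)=(0 6 8 4 10)(3 9 11)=[6, 1, 2, 9, 10, 5, 8, 7, 4, 11, 0, 3]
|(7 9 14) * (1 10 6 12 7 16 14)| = 6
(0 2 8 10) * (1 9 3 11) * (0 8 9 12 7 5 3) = [2, 12, 9, 11, 4, 3, 6, 5, 10, 0, 8, 1, 7] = (0 2 9)(1 12 7 5 3 11)(8 10)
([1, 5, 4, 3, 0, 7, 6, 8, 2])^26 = (0 2 7 1 4 8 5)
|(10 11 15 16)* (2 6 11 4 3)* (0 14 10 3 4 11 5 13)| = 11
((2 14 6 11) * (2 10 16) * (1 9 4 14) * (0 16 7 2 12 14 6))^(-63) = (0 16 12 14)(1 9 4 6 11 10 7 2)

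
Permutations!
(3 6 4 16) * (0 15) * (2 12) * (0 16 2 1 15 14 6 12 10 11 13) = [14, 15, 10, 12, 2, 5, 4, 7, 8, 9, 11, 13, 1, 0, 6, 16, 3] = (0 14 6 4 2 10 11 13)(1 15 16 3 12)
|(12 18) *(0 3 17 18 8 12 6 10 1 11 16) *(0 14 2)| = 22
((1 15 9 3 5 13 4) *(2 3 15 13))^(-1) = ((1 13 4)(2 3 5)(9 15))^(-1) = (1 4 13)(2 5 3)(9 15)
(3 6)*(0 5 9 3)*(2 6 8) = (0 5 9 3 8 2 6) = [5, 1, 6, 8, 4, 9, 0, 7, 2, 3]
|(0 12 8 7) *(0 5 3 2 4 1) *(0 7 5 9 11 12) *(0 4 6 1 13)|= |(0 4 13)(1 7 9 11 12 8 5 3 2 6)|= 30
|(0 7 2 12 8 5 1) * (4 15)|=14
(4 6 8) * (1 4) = (1 4 6 8) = [0, 4, 2, 3, 6, 5, 8, 7, 1]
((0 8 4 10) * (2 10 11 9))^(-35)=(11)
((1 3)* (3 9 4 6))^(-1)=(1 3 6 4 9)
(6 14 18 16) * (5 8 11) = [0, 1, 2, 3, 4, 8, 14, 7, 11, 9, 10, 5, 12, 13, 18, 15, 6, 17, 16] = (5 8 11)(6 14 18 16)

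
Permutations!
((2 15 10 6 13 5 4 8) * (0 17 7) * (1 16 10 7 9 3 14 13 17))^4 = ((0 1 16 10 6 17 9 3 14 13 5 4 8 2 15 7))^4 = (0 6 14 8)(1 17 13 2)(3 4 7 10)(5 15 16 9)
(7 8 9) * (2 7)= (2 7 8 9)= [0, 1, 7, 3, 4, 5, 6, 8, 9, 2]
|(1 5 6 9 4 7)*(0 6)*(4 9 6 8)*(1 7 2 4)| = 4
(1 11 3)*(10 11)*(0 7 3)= (0 7 3 1 10 11)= [7, 10, 2, 1, 4, 5, 6, 3, 8, 9, 11, 0]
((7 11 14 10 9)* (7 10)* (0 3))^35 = ((0 3)(7 11 14)(9 10))^35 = (0 3)(7 14 11)(9 10)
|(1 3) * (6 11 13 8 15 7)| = |(1 3)(6 11 13 8 15 7)| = 6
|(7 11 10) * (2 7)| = 4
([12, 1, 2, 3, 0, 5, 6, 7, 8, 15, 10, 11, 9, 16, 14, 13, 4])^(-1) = [4, 1, 2, 3, 16, 5, 6, 7, 8, 12, 10, 11, 0, 15, 14, 9, 13]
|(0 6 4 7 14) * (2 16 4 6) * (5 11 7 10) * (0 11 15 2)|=6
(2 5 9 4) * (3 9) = [0, 1, 5, 9, 2, 3, 6, 7, 8, 4] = (2 5 3 9 4)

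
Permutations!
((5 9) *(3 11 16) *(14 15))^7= ((3 11 16)(5 9)(14 15))^7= (3 11 16)(5 9)(14 15)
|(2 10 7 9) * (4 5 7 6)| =7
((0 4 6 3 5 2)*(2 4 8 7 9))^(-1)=(0 2 9 7 8)(3 6 4 5)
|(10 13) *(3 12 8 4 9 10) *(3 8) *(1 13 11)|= |(1 13 8 4 9 10 11)(3 12)|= 14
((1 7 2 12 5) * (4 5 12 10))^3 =((12)(1 7 2 10 4 5))^3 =(12)(1 10)(2 5)(4 7)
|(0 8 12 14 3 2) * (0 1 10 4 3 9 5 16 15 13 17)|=10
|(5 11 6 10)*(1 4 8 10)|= 7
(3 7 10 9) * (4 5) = (3 7 10 9)(4 5) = [0, 1, 2, 7, 5, 4, 6, 10, 8, 3, 9]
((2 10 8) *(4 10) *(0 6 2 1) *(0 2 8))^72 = ((0 6 8 1 2 4 10))^72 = (0 8 2 10 6 1 4)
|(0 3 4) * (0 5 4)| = 2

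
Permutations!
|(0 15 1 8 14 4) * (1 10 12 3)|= |(0 15 10 12 3 1 8 14 4)|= 9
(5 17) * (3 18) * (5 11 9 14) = (3 18)(5 17 11 9 14) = [0, 1, 2, 18, 4, 17, 6, 7, 8, 14, 10, 9, 12, 13, 5, 15, 16, 11, 3]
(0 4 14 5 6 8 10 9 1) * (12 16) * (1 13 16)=[4, 0, 2, 3, 14, 6, 8, 7, 10, 13, 9, 11, 1, 16, 5, 15, 12]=(0 4 14 5 6 8 10 9 13 16 12 1)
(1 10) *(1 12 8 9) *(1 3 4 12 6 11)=[0, 10, 2, 4, 12, 5, 11, 7, 9, 3, 6, 1, 8]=(1 10 6 11)(3 4 12 8 9)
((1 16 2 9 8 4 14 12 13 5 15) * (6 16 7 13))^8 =((1 7 13 5 15)(2 9 8 4 14 12 6 16))^8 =(16)(1 5 7 15 13)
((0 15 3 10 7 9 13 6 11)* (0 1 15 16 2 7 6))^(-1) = ((0 16 2 7 9 13)(1 15 3 10 6 11))^(-1) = (0 13 9 7 2 16)(1 11 6 10 3 15)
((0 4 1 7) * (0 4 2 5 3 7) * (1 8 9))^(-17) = (0 2 5 3 7 4 8 9 1)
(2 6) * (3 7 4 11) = [0, 1, 6, 7, 11, 5, 2, 4, 8, 9, 10, 3] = (2 6)(3 7 4 11)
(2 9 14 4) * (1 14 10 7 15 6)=(1 14 4 2 9 10 7 15 6)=[0, 14, 9, 3, 2, 5, 1, 15, 8, 10, 7, 11, 12, 13, 4, 6]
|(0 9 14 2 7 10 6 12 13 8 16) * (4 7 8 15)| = |(0 9 14 2 8 16)(4 7 10 6 12 13 15)| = 42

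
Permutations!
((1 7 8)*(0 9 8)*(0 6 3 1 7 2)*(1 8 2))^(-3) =(9)(3 8 7 6)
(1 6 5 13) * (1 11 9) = (1 6 5 13 11 9) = [0, 6, 2, 3, 4, 13, 5, 7, 8, 1, 10, 9, 12, 11]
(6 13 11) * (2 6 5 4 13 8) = (2 6 8)(4 13 11 5) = [0, 1, 6, 3, 13, 4, 8, 7, 2, 9, 10, 5, 12, 11]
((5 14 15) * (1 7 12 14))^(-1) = (1 5 15 14 12 7)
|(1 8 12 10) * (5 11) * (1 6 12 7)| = |(1 8 7)(5 11)(6 12 10)| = 6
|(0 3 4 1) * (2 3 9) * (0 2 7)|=|(0 9 7)(1 2 3 4)|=12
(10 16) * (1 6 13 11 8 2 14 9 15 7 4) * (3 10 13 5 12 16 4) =(1 6 5 12 16 13 11 8 2 14 9 15 7 3 10 4) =[0, 6, 14, 10, 1, 12, 5, 3, 2, 15, 4, 8, 16, 11, 9, 7, 13]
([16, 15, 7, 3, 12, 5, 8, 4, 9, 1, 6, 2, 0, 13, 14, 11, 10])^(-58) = [15, 0, 6, 3, 9, 5, 7, 8, 4, 12, 2, 10, 1, 13, 14, 16, 11]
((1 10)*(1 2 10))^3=((2 10))^3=(2 10)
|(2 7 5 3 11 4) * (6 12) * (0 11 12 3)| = |(0 11 4 2 7 5)(3 12 6)| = 6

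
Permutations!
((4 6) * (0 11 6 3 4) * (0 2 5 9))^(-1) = (0 9 5 2 6 11)(3 4)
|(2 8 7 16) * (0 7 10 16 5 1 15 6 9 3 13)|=36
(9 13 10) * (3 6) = (3 6)(9 13 10) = [0, 1, 2, 6, 4, 5, 3, 7, 8, 13, 9, 11, 12, 10]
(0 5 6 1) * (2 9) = [5, 0, 9, 3, 4, 6, 1, 7, 8, 2] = (0 5 6 1)(2 9)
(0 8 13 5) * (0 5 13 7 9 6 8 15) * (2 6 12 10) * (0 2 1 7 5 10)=(0 15 2 6 8 5 10 1 7 9 12)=[15, 7, 6, 3, 4, 10, 8, 9, 5, 12, 1, 11, 0, 13, 14, 2]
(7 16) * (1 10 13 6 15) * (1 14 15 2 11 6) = (1 10 13)(2 11 6)(7 16)(14 15) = [0, 10, 11, 3, 4, 5, 2, 16, 8, 9, 13, 6, 12, 1, 15, 14, 7]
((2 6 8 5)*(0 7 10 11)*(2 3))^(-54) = (0 10)(2 6 8 5 3)(7 11)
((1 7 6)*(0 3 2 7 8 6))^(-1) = ((0 3 2 7)(1 8 6))^(-1) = (0 7 2 3)(1 6 8)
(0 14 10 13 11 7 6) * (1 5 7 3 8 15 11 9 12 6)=[14, 5, 2, 8, 4, 7, 0, 1, 15, 12, 13, 3, 6, 9, 10, 11]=(0 14 10 13 9 12 6)(1 5 7)(3 8 15 11)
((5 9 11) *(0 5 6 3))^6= (11)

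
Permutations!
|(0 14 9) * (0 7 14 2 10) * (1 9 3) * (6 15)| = 30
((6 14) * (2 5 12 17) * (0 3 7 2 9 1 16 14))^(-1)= ((0 3 7 2 5 12 17 9 1 16 14 6))^(-1)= (0 6 14 16 1 9 17 12 5 2 7 3)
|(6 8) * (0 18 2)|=|(0 18 2)(6 8)|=6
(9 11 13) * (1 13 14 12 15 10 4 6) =(1 13 9 11 14 12 15 10 4 6) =[0, 13, 2, 3, 6, 5, 1, 7, 8, 11, 4, 14, 15, 9, 12, 10]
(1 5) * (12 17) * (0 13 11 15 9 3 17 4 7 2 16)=(0 13 11 15 9 3 17 12 4 7 2 16)(1 5)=[13, 5, 16, 17, 7, 1, 6, 2, 8, 3, 10, 15, 4, 11, 14, 9, 0, 12]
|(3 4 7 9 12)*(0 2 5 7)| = 8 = |(0 2 5 7 9 12 3 4)|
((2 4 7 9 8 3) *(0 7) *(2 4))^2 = ((0 7 9 8 3 4))^2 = (0 9 3)(4 7 8)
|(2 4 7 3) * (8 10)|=4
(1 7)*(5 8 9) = (1 7)(5 8 9) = [0, 7, 2, 3, 4, 8, 6, 1, 9, 5]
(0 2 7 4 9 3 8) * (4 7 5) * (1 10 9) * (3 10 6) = [2, 6, 5, 8, 1, 4, 3, 7, 0, 10, 9] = (0 2 5 4 1 6 3 8)(9 10)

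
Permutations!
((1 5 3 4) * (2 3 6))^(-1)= (1 4 3 2 6 5)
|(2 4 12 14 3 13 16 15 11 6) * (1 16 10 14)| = 8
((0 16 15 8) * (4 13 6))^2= ((0 16 15 8)(4 13 6))^2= (0 15)(4 6 13)(8 16)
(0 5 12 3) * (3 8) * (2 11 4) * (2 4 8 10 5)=(0 2 11 8 3)(5 12 10)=[2, 1, 11, 0, 4, 12, 6, 7, 3, 9, 5, 8, 10]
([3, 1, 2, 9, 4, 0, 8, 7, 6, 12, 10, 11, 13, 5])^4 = [13, 1, 2, 5, 4, 12, 6, 7, 8, 0, 10, 11, 3, 9]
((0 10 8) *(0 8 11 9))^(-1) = ((0 10 11 9))^(-1) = (0 9 11 10)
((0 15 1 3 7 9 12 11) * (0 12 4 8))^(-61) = (0 3 4 15 7 8 1 9)(11 12)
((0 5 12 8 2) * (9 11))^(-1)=(0 2 8 12 5)(9 11)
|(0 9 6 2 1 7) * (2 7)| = |(0 9 6 7)(1 2)| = 4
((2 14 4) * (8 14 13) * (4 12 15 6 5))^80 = (2 4 5 6 15 12 14 8 13)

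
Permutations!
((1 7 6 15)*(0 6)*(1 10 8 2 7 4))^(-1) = (0 7 2 8 10 15 6)(1 4)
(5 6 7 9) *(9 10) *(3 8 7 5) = (3 8 7 10 9)(5 6) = [0, 1, 2, 8, 4, 6, 5, 10, 7, 3, 9]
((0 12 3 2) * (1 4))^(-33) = (0 2 3 12)(1 4)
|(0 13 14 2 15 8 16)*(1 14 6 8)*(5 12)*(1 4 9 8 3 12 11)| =15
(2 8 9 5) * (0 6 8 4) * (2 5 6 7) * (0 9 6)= [7, 1, 4, 3, 9, 5, 8, 2, 6, 0]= (0 7 2 4 9)(6 8)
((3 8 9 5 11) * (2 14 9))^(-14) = (14)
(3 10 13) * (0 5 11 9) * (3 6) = [5, 1, 2, 10, 4, 11, 3, 7, 8, 0, 13, 9, 12, 6] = (0 5 11 9)(3 10 13 6)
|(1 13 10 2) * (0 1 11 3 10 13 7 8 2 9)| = 9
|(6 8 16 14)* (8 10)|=5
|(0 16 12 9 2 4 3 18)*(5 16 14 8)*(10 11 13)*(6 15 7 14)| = |(0 6 15 7 14 8 5 16 12 9 2 4 3 18)(10 11 13)| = 42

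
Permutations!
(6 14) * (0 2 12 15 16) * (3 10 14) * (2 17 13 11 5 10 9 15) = (0 17 13 11 5 10 14 6 3 9 15 16)(2 12) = [17, 1, 12, 9, 4, 10, 3, 7, 8, 15, 14, 5, 2, 11, 6, 16, 0, 13]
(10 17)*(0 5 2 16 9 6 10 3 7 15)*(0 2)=(0 5)(2 16 9 6 10 17 3 7 15)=[5, 1, 16, 7, 4, 0, 10, 15, 8, 6, 17, 11, 12, 13, 14, 2, 9, 3]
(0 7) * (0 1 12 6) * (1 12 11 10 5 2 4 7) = (0 1 11 10 5 2 4 7 12 6) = [1, 11, 4, 3, 7, 2, 0, 12, 8, 9, 5, 10, 6]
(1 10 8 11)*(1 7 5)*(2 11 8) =[0, 10, 11, 3, 4, 1, 6, 5, 8, 9, 2, 7] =(1 10 2 11 7 5)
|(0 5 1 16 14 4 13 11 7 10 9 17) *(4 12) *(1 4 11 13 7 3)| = 42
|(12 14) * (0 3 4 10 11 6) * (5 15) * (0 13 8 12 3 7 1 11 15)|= |(0 7 1 11 6 13 8 12 14 3 4 10 15 5)|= 14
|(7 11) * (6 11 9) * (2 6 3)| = 6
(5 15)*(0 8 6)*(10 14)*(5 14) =[8, 1, 2, 3, 4, 15, 0, 7, 6, 9, 5, 11, 12, 13, 10, 14] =(0 8 6)(5 15 14 10)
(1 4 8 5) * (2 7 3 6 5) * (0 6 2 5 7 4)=(0 6 7 3 2 4 8 5 1)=[6, 0, 4, 2, 8, 1, 7, 3, 5]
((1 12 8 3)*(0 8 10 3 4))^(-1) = (0 4 8)(1 3 10 12)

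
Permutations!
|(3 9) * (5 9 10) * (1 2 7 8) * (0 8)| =|(0 8 1 2 7)(3 10 5 9)| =20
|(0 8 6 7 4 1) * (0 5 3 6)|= 6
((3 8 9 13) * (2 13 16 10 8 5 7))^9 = (2 7 5 3 13)(8 9 16 10)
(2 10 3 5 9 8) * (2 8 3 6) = [0, 1, 10, 5, 4, 9, 2, 7, 8, 3, 6] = (2 10 6)(3 5 9)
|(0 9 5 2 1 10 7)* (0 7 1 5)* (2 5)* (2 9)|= 6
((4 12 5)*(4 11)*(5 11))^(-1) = (4 11 12)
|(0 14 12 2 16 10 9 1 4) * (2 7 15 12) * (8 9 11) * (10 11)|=9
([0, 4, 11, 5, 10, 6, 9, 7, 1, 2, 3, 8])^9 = [0, 8, 9, 10, 1, 3, 5, 7, 11, 6, 4, 2]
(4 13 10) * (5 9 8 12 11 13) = (4 5 9 8 12 11 13 10) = [0, 1, 2, 3, 5, 9, 6, 7, 12, 8, 4, 13, 11, 10]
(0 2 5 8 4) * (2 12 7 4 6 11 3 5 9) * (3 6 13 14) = (0 12 7 4)(2 9)(3 5 8 13 14)(6 11) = [12, 1, 9, 5, 0, 8, 11, 4, 13, 2, 10, 6, 7, 14, 3]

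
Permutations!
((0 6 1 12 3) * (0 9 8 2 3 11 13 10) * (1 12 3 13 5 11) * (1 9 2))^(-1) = ((0 6 12 9 8 1 3 2 13 10)(5 11))^(-1) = (0 10 13 2 3 1 8 9 12 6)(5 11)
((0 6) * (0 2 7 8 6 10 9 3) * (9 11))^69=((0 10 11 9 3)(2 7 8 6))^69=(0 3 9 11 10)(2 7 8 6)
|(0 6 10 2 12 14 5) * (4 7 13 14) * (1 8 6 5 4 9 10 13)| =|(0 5)(1 8 6 13 14 4 7)(2 12 9 10)| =28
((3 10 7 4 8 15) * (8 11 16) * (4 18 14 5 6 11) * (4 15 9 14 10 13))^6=(18)(3 4)(5 14 9 8 16 11 6)(13 15)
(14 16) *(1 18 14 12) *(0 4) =(0 4)(1 18 14 16 12) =[4, 18, 2, 3, 0, 5, 6, 7, 8, 9, 10, 11, 1, 13, 16, 15, 12, 17, 14]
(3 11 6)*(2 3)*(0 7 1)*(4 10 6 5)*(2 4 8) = (0 7 1)(2 3 11 5 8)(4 10 6) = [7, 0, 3, 11, 10, 8, 4, 1, 2, 9, 6, 5]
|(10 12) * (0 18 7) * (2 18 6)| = |(0 6 2 18 7)(10 12)| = 10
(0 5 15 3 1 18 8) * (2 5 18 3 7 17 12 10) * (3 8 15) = [18, 8, 5, 1, 4, 3, 6, 17, 0, 9, 2, 11, 10, 13, 14, 7, 16, 12, 15] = (0 18 15 7 17 12 10 2 5 3 1 8)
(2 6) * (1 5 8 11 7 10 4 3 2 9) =[0, 5, 6, 2, 3, 8, 9, 10, 11, 1, 4, 7] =(1 5 8 11 7 10 4 3 2 6 9)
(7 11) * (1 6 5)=(1 6 5)(7 11)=[0, 6, 2, 3, 4, 1, 5, 11, 8, 9, 10, 7]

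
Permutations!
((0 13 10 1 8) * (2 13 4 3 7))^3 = (0 7 10)(1 4 2)(3 13 8)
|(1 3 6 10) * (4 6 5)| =|(1 3 5 4 6 10)| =6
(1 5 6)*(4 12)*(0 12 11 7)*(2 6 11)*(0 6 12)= (1 5 11 7 6)(2 12 4)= [0, 5, 12, 3, 2, 11, 1, 6, 8, 9, 10, 7, 4]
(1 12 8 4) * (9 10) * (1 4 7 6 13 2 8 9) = (1 12 9 10)(2 8 7 6 13) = [0, 12, 8, 3, 4, 5, 13, 6, 7, 10, 1, 11, 9, 2]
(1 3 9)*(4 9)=(1 3 4 9)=[0, 3, 2, 4, 9, 5, 6, 7, 8, 1]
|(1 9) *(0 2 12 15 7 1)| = 7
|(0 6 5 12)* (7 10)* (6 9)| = |(0 9 6 5 12)(7 10)| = 10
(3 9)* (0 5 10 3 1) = (0 5 10 3 9 1) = [5, 0, 2, 9, 4, 10, 6, 7, 8, 1, 3]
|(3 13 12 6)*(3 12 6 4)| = 5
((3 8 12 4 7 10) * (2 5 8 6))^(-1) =((2 5 8 12 4 7 10 3 6))^(-1) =(2 6 3 10 7 4 12 8 5)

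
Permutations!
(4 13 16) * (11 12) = (4 13 16)(11 12) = [0, 1, 2, 3, 13, 5, 6, 7, 8, 9, 10, 12, 11, 16, 14, 15, 4]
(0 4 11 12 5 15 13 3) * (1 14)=(0 4 11 12 5 15 13 3)(1 14)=[4, 14, 2, 0, 11, 15, 6, 7, 8, 9, 10, 12, 5, 3, 1, 13]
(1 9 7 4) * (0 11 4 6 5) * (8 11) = [8, 9, 2, 3, 1, 0, 5, 6, 11, 7, 10, 4] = (0 8 11 4 1 9 7 6 5)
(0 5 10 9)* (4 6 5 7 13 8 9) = (0 7 13 8 9)(4 6 5 10) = [7, 1, 2, 3, 6, 10, 5, 13, 9, 0, 4, 11, 12, 8]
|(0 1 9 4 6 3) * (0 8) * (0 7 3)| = 15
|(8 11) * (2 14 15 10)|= |(2 14 15 10)(8 11)|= 4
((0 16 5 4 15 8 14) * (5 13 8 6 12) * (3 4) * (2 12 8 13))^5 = ((0 16 2 12 5 3 4 15 6 8 14))^5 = (0 3 14 5 8 12 6 2 15 16 4)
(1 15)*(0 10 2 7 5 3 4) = (0 10 2 7 5 3 4)(1 15) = [10, 15, 7, 4, 0, 3, 6, 5, 8, 9, 2, 11, 12, 13, 14, 1]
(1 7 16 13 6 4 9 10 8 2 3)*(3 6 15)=(1 7 16 13 15 3)(2 6 4 9 10 8)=[0, 7, 6, 1, 9, 5, 4, 16, 2, 10, 8, 11, 12, 15, 14, 3, 13]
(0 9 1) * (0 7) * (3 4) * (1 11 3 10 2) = (0 9 11 3 4 10 2 1 7) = [9, 7, 1, 4, 10, 5, 6, 0, 8, 11, 2, 3]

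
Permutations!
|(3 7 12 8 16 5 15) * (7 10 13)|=|(3 10 13 7 12 8 16 5 15)|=9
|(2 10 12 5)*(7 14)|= |(2 10 12 5)(7 14)|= 4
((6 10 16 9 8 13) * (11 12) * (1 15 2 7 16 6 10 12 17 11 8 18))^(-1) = (1 18 9 16 7 2 15)(6 10 13 8 12)(11 17)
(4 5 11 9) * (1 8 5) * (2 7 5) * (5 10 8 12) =(1 12 5 11 9 4)(2 7 10 8) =[0, 12, 7, 3, 1, 11, 6, 10, 2, 4, 8, 9, 5]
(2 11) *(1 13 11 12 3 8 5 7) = (1 13 11 2 12 3 8 5 7) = [0, 13, 12, 8, 4, 7, 6, 1, 5, 9, 10, 2, 3, 11]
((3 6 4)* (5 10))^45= (5 10)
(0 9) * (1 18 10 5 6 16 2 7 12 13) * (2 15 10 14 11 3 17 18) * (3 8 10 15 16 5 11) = (0 9)(1 2 7 12 13)(3 17 18 14)(5 6)(8 10 11) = [9, 2, 7, 17, 4, 6, 5, 12, 10, 0, 11, 8, 13, 1, 3, 15, 16, 18, 14]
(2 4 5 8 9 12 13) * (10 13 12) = (2 4 5 8 9 10 13) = [0, 1, 4, 3, 5, 8, 6, 7, 9, 10, 13, 11, 12, 2]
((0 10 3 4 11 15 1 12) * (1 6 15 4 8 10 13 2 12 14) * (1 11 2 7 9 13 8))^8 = ((0 8 10 3 1 14 11 4 2 12)(6 15)(7 9 13))^8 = (15)(0 2 11 1 10)(3 8 12 4 14)(7 13 9)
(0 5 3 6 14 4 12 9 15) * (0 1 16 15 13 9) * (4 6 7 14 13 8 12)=(0 5 3 7 14 6 13 9 8 12)(1 16 15)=[5, 16, 2, 7, 4, 3, 13, 14, 12, 8, 10, 11, 0, 9, 6, 1, 15]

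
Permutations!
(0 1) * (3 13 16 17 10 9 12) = (0 1)(3 13 16 17 10 9 12) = [1, 0, 2, 13, 4, 5, 6, 7, 8, 12, 9, 11, 3, 16, 14, 15, 17, 10]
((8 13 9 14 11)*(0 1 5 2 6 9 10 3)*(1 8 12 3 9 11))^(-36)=((0 8 13 10 9 14 1 5 2 6 11 12 3))^(-36)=(0 10 1 6 3 13 14 2 12 8 9 5 11)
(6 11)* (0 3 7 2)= (0 3 7 2)(6 11)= [3, 1, 0, 7, 4, 5, 11, 2, 8, 9, 10, 6]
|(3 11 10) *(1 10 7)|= 5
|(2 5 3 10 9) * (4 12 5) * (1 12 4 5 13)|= 15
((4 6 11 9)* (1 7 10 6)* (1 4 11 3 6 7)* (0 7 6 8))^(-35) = (0 7 10 6 3 8)(9 11)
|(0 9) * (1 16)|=2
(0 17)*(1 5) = (0 17)(1 5) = [17, 5, 2, 3, 4, 1, 6, 7, 8, 9, 10, 11, 12, 13, 14, 15, 16, 0]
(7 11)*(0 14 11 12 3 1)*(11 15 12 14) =(0 11 7 14 15 12 3 1) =[11, 0, 2, 1, 4, 5, 6, 14, 8, 9, 10, 7, 3, 13, 15, 12]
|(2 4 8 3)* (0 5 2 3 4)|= 6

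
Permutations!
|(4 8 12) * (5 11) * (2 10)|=6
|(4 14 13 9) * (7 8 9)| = 6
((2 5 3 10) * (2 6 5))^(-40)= (10)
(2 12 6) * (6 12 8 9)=(12)(2 8 9 6)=[0, 1, 8, 3, 4, 5, 2, 7, 9, 6, 10, 11, 12]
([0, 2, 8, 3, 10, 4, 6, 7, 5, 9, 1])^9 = [0, 5, 4, 3, 2, 1, 6, 7, 10, 9, 8]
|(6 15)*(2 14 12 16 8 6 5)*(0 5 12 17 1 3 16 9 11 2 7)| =12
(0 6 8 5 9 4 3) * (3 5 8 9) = (0 6 9 4 5 3) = [6, 1, 2, 0, 5, 3, 9, 7, 8, 4]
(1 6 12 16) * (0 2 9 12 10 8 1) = (0 2 9 12 16)(1 6 10 8) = [2, 6, 9, 3, 4, 5, 10, 7, 1, 12, 8, 11, 16, 13, 14, 15, 0]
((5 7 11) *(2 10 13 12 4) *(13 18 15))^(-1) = ((2 10 18 15 13 12 4)(5 7 11))^(-1) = (2 4 12 13 15 18 10)(5 11 7)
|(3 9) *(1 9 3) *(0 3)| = |(0 3)(1 9)| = 2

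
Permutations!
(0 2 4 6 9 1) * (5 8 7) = [2, 0, 4, 3, 6, 8, 9, 5, 7, 1] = (0 2 4 6 9 1)(5 8 7)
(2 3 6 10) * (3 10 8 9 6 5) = (2 10)(3 5)(6 8 9) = [0, 1, 10, 5, 4, 3, 8, 7, 9, 6, 2]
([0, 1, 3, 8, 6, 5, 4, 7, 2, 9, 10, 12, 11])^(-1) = [0, 1, 8, 2, 6, 5, 4, 7, 3, 9, 10, 12, 11]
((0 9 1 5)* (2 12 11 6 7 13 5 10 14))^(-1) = (0 5 13 7 6 11 12 2 14 10 1 9)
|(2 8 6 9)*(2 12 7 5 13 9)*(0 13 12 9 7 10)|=6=|(0 13 7 5 12 10)(2 8 6)|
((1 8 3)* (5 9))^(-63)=((1 8 3)(5 9))^(-63)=(5 9)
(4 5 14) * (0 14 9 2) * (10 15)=(0 14 4 5 9 2)(10 15)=[14, 1, 0, 3, 5, 9, 6, 7, 8, 2, 15, 11, 12, 13, 4, 10]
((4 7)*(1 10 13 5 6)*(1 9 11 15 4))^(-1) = ((1 10 13 5 6 9 11 15 4 7))^(-1) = (1 7 4 15 11 9 6 5 13 10)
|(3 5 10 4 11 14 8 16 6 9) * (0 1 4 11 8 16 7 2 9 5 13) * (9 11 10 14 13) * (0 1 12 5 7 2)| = 42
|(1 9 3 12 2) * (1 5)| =|(1 9 3 12 2 5)| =6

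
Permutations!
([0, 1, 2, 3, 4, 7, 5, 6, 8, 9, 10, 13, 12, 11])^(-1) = (5 6 7)(11 13)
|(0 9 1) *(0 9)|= 2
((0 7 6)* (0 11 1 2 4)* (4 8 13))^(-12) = ((0 7 6 11 1 2 8 13 4))^(-12) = (0 8 11)(1 7 13)(2 6 4)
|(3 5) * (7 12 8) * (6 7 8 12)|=|(12)(3 5)(6 7)|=2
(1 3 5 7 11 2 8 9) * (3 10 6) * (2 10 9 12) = (1 9)(2 8 12)(3 5 7 11 10 6) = [0, 9, 8, 5, 4, 7, 3, 11, 12, 1, 6, 10, 2]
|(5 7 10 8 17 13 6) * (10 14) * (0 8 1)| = 10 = |(0 8 17 13 6 5 7 14 10 1)|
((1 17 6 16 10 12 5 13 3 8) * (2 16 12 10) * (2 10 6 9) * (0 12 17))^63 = ((0 12 5 13 3 8 1)(2 16 10 6 17 9))^63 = (2 6)(9 10)(16 17)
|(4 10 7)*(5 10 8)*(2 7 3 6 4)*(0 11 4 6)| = 14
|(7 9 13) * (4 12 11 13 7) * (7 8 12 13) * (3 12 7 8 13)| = |(3 12 11 8 7 9 13 4)| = 8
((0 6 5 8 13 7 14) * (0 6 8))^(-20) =((0 8 13 7 14 6 5))^(-20) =(0 8 13 7 14 6 5)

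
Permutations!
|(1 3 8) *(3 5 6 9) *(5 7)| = 7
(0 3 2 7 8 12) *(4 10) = (0 3 2 7 8 12)(4 10) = [3, 1, 7, 2, 10, 5, 6, 8, 12, 9, 4, 11, 0]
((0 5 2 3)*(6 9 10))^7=((0 5 2 3)(6 9 10))^7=(0 3 2 5)(6 9 10)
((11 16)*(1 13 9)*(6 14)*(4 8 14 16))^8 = ((1 13 9)(4 8 14 6 16 11))^8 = (1 9 13)(4 14 16)(6 11 8)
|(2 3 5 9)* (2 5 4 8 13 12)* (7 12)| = |(2 3 4 8 13 7 12)(5 9)| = 14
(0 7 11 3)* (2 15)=(0 7 11 3)(2 15)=[7, 1, 15, 0, 4, 5, 6, 11, 8, 9, 10, 3, 12, 13, 14, 2]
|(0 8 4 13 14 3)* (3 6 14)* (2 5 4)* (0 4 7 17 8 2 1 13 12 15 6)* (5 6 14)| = 14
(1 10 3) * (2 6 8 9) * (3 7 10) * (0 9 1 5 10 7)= (0 9 2 6 8 1 3 5 10)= [9, 3, 6, 5, 4, 10, 8, 7, 1, 2, 0]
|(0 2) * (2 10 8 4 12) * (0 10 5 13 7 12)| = 9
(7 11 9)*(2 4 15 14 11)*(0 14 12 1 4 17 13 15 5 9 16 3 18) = (0 14 11 16 3 18)(1 4 5 9 7 2 17 13 15 12) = [14, 4, 17, 18, 5, 9, 6, 2, 8, 7, 10, 16, 1, 15, 11, 12, 3, 13, 0]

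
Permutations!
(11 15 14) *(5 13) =(5 13)(11 15 14) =[0, 1, 2, 3, 4, 13, 6, 7, 8, 9, 10, 15, 12, 5, 11, 14]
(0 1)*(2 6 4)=(0 1)(2 6 4)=[1, 0, 6, 3, 2, 5, 4]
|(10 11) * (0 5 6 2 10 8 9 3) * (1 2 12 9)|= |(0 5 6 12 9 3)(1 2 10 11 8)|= 30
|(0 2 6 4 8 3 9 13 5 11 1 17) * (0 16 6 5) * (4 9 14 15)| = 10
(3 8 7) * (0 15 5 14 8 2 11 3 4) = [15, 1, 11, 2, 0, 14, 6, 4, 7, 9, 10, 3, 12, 13, 8, 5] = (0 15 5 14 8 7 4)(2 11 3)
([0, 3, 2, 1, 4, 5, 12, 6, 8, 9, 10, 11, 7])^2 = [0, 1, 2, 3, 4, 5, 7, 12, 8, 9, 10, 11, 6]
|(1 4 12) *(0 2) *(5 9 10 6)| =12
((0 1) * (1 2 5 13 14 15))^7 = (15)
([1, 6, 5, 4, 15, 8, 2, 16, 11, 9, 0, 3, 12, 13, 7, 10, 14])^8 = (0 4 8 6 10 3 5 1 15 11 2)(7 14 16)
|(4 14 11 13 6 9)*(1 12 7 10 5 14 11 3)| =|(1 12 7 10 5 14 3)(4 11 13 6 9)| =35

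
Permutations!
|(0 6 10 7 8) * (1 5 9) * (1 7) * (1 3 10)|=14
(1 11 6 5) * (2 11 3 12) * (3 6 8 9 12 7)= (1 6 5)(2 11 8 9 12)(3 7)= [0, 6, 11, 7, 4, 1, 5, 3, 9, 12, 10, 8, 2]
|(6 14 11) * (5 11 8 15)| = |(5 11 6 14 8 15)| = 6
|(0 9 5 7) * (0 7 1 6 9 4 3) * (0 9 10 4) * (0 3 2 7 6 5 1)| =5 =|(0 3 9 1 5)(2 7 6 10 4)|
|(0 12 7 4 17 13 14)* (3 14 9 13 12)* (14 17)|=|(0 3 17 12 7 4 14)(9 13)|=14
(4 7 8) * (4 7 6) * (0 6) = (0 6 4)(7 8) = [6, 1, 2, 3, 0, 5, 4, 8, 7]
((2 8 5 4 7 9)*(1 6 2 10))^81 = (10)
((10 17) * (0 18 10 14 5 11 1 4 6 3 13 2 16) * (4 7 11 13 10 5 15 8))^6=(18)(3 4 15 17)(6 8 14 10)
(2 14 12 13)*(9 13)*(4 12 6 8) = (2 14 6 8 4 12 9 13) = [0, 1, 14, 3, 12, 5, 8, 7, 4, 13, 10, 11, 9, 2, 6]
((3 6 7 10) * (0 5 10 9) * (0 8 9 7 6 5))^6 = ((3 5 10)(8 9))^6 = (10)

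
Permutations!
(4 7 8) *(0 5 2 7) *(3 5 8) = (0 8 4)(2 7 3 5) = [8, 1, 7, 5, 0, 2, 6, 3, 4]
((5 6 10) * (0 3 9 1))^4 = (5 6 10)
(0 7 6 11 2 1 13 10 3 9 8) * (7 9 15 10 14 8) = (0 9 7 6 11 2 1 13 14 8)(3 15 10) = [9, 13, 1, 15, 4, 5, 11, 6, 0, 7, 3, 2, 12, 14, 8, 10]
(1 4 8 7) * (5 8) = (1 4 5 8 7) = [0, 4, 2, 3, 5, 8, 6, 1, 7]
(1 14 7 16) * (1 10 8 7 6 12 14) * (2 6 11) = (2 6 12 14 11)(7 16 10 8) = [0, 1, 6, 3, 4, 5, 12, 16, 7, 9, 8, 2, 14, 13, 11, 15, 10]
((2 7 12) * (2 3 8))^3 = (2 3 7 8 12)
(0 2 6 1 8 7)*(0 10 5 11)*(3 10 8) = (0 2 6 1 3 10 5 11)(7 8) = [2, 3, 6, 10, 4, 11, 1, 8, 7, 9, 5, 0]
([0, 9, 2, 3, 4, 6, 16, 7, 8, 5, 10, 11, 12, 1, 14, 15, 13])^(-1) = (1 13 16 6 5 9)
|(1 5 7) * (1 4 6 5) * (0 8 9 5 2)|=8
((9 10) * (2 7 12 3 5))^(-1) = (2 5 3 12 7)(9 10)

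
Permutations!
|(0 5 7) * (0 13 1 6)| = |(0 5 7 13 1 6)| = 6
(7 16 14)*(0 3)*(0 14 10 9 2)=(0 3 14 7 16 10 9 2)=[3, 1, 0, 14, 4, 5, 6, 16, 8, 2, 9, 11, 12, 13, 7, 15, 10]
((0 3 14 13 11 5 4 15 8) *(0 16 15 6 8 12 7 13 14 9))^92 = ((0 3 9)(4 6 8 16 15 12 7 13 11 5))^92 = (0 9 3)(4 8 15 7 11)(5 6 16 12 13)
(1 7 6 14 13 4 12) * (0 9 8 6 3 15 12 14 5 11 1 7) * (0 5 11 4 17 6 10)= [9, 5, 2, 15, 14, 4, 11, 3, 10, 8, 0, 1, 7, 17, 13, 12, 16, 6]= (0 9 8 10)(1 5 4 14 13 17 6 11)(3 15 12 7)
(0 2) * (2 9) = (0 9 2) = [9, 1, 0, 3, 4, 5, 6, 7, 8, 2]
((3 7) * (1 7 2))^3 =(1 2 3 7)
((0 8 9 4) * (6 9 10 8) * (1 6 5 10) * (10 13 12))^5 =(0 8)(1 5)(4 10)(6 13)(9 12)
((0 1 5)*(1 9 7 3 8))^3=((0 9 7 3 8 1 5))^3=(0 3 5 7 1 9 8)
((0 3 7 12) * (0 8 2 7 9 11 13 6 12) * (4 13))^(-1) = ((0 3 9 11 4 13 6 12 8 2 7))^(-1) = (0 7 2 8 12 6 13 4 11 9 3)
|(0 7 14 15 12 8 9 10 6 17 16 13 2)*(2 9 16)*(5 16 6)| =45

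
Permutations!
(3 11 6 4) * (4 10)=(3 11 6 10 4)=[0, 1, 2, 11, 3, 5, 10, 7, 8, 9, 4, 6]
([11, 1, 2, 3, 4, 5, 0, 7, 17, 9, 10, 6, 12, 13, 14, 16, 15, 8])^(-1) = [6, 1, 2, 3, 4, 5, 11, 7, 17, 9, 10, 0, 12, 13, 14, 16, 15, 8]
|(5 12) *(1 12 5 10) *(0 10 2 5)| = 6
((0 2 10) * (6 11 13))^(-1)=(0 10 2)(6 13 11)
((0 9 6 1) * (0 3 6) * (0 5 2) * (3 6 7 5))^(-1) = ((0 9 3 7 5 2)(1 6))^(-1) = (0 2 5 7 3 9)(1 6)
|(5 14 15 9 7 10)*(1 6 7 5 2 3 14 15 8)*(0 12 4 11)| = 24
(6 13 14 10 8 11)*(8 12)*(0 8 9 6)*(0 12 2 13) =(0 8 11 12 9 6)(2 13 14 10) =[8, 1, 13, 3, 4, 5, 0, 7, 11, 6, 2, 12, 9, 14, 10]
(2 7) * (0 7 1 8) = (0 7 2 1 8) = [7, 8, 1, 3, 4, 5, 6, 2, 0]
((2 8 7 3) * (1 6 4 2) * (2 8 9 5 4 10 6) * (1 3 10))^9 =(10)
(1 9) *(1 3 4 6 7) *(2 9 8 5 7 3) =(1 8 5 7)(2 9)(3 4 6) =[0, 8, 9, 4, 6, 7, 3, 1, 5, 2]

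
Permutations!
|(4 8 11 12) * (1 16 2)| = |(1 16 2)(4 8 11 12)| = 12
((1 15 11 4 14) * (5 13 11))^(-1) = ((1 15 5 13 11 4 14))^(-1) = (1 14 4 11 13 5 15)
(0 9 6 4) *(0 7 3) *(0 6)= (0 9)(3 6 4 7)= [9, 1, 2, 6, 7, 5, 4, 3, 8, 0]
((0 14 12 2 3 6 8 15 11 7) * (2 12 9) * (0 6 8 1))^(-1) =((0 14 9 2 3 8 15 11 7 6 1))^(-1) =(0 1 6 7 11 15 8 3 2 9 14)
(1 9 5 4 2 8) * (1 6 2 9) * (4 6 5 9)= (9)(2 8 5 6)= [0, 1, 8, 3, 4, 6, 2, 7, 5, 9]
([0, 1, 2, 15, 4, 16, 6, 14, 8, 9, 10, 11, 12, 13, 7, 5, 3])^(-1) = [0, 1, 2, 16, 4, 15, 6, 14, 8, 9, 10, 11, 12, 13, 7, 3, 5]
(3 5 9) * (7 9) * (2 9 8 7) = [0, 1, 9, 5, 4, 2, 6, 8, 7, 3] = (2 9 3 5)(7 8)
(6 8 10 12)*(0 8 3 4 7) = (0 8 10 12 6 3 4 7) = [8, 1, 2, 4, 7, 5, 3, 0, 10, 9, 12, 11, 6]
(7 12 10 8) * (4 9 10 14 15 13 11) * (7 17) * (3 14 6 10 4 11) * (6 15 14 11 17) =(3 11 17 7 12 15 13)(4 9)(6 10 8) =[0, 1, 2, 11, 9, 5, 10, 12, 6, 4, 8, 17, 15, 3, 14, 13, 16, 7]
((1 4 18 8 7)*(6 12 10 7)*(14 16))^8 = ((1 4 18 8 6 12 10 7)(14 16))^8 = (18)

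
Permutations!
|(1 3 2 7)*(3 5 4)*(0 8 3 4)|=|(0 8 3 2 7 1 5)|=7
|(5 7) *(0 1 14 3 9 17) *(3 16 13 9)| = 14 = |(0 1 14 16 13 9 17)(5 7)|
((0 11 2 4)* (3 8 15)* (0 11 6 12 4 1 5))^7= (0 5 1 2 11 4 12 6)(3 8 15)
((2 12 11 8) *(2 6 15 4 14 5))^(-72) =(15) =((2 12 11 8 6 15 4 14 5))^(-72)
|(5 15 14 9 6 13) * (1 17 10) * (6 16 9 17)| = 8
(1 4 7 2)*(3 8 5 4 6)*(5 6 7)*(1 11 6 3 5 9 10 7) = (2 11 6 5 4 9 10 7)(3 8) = [0, 1, 11, 8, 9, 4, 5, 2, 3, 10, 7, 6]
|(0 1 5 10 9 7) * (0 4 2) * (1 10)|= 6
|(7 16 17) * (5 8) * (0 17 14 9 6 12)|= 8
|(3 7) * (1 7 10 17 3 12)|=|(1 7 12)(3 10 17)|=3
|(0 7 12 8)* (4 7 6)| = 6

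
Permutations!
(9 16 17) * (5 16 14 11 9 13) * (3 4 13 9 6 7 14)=(3 4 13 5 16 17 9)(6 7 14 11)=[0, 1, 2, 4, 13, 16, 7, 14, 8, 3, 10, 6, 12, 5, 11, 15, 17, 9]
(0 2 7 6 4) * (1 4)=[2, 4, 7, 3, 0, 5, 1, 6]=(0 2 7 6 1 4)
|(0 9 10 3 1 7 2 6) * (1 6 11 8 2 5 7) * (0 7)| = 21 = |(0 9 10 3 6 7 5)(2 11 8)|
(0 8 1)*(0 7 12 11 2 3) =(0 8 1 7 12 11 2 3) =[8, 7, 3, 0, 4, 5, 6, 12, 1, 9, 10, 2, 11]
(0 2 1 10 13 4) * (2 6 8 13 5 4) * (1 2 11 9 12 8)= [6, 10, 2, 3, 0, 4, 1, 7, 13, 12, 5, 9, 8, 11]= (0 6 1 10 5 4)(8 13 11 9 12)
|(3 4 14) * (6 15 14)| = |(3 4 6 15 14)| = 5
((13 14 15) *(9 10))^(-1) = ((9 10)(13 14 15))^(-1) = (9 10)(13 15 14)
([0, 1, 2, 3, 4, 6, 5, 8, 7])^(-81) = (5 6)(7 8)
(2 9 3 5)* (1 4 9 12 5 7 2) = (1 4 9 3 7 2 12 5) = [0, 4, 12, 7, 9, 1, 6, 2, 8, 3, 10, 11, 5]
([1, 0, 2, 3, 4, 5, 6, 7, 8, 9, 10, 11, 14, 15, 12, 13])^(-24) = (15)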